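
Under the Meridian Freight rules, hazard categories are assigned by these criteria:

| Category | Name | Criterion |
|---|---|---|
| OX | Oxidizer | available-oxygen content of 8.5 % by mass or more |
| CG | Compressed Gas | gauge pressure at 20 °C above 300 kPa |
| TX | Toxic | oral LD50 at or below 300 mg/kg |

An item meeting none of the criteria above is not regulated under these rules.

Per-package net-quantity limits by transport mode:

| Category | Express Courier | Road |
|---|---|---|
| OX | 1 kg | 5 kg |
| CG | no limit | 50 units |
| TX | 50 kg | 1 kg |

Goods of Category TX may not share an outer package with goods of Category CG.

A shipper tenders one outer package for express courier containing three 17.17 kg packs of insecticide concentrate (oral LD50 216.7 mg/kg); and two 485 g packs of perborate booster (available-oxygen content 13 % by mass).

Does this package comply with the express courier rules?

No

The insecticide concentrate has oral LD50 216.7 mg/kg, which is ≤ 300 mg/kg, so it is Category TX (Toxic).
Available-oxygen content 13 % by mass meets the Category OX criterion (Oxidizer), so the perborate booster is Category OX.
Category OX quantity: two 485 g packs = 970 g.
That is within the Category OX express courier limit of 1 kg.
Category TX quantity: three 17.17 kg packs = 51.51 kg.
51.51 kg exceeds the express courier limit of 50 kg for Category TX.
The segregation rule (Category TX with Category CG) does not apply to Category OX with Category TX.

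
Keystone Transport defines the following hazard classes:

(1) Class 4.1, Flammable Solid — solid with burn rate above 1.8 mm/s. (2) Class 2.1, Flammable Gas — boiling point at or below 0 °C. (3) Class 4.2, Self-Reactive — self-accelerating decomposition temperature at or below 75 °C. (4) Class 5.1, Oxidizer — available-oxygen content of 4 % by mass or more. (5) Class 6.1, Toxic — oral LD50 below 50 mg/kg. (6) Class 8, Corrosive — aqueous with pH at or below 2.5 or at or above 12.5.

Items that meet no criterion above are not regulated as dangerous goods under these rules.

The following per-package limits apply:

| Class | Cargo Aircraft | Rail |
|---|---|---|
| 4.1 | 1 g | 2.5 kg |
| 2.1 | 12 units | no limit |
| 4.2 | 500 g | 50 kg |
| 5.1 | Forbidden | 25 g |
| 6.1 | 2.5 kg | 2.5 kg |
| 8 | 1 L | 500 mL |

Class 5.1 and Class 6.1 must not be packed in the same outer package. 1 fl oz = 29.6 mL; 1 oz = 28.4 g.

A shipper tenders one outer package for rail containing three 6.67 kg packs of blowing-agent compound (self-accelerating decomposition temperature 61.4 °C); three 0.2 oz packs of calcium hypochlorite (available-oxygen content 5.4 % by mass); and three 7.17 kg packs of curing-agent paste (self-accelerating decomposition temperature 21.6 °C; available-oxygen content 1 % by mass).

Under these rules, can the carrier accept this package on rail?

Self-accelerating decomposition temperature 61.4 °C meets the Class 4.2 criterion (Self-Reactive), so the blowing-agent compound is Class 4.2.
The calcium hypochlorite has available-oxygen content 5.4 % by mass, which is ≥ 4 % by mass, so it is Class 5.1 (Oxidizer).
Self-accelerating decomposition temperature 21.6 °C meets the Class 4.2 criterion (Self-Reactive), so the curing-agent paste is Class 4.2.
Class 5.1 quantity: three 0.2 oz packs = 17.04 g.
That is within the Class 5.1 rail limit of 25 g.
Class 4.2 net quantity: (three 6.67 kg packs = 20.01 kg) + (three 7.17 kg packs = 21.51 kg) = 41.52 kg.
41.52 kg is within the rail limit of 50 kg for Class 4.2.
The segregation rule (Class 5.1 with Class 6.1) does not apply to Class 5.1 with Class 4.2.
Every hazard class is within its rail limit and no segregation rule is violated.

Yes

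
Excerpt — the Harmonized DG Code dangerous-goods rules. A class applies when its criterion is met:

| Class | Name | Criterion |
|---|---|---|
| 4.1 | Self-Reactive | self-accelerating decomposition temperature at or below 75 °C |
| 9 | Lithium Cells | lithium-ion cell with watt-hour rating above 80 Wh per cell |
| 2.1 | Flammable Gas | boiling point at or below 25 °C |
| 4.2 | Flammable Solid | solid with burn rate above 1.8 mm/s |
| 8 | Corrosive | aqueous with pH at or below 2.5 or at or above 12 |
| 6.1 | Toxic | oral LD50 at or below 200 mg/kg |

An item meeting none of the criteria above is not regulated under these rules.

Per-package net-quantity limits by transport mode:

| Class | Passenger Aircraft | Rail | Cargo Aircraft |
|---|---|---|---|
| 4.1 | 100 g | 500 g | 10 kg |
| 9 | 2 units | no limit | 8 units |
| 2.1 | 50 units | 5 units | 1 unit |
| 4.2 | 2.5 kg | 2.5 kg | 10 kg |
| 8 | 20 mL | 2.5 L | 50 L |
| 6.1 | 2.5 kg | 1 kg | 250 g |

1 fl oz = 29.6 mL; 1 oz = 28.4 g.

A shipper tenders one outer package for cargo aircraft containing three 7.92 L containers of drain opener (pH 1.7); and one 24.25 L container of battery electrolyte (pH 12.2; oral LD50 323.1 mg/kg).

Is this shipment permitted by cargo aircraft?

Yes

The drain opener has pH 1.7, which is ≤ 2.5, so it is Class 8 (Corrosive).
pH 12.2 meets the Class 8 criterion (Corrosive), so the battery electrolyte is Class 8.
Total Class 8: (three 7.92 L containers = 23.76 L) + 24.25 L = 48.01 L.
48.01 L ≤ 50 L (cargo aircraft limit, Class 8) — within limit.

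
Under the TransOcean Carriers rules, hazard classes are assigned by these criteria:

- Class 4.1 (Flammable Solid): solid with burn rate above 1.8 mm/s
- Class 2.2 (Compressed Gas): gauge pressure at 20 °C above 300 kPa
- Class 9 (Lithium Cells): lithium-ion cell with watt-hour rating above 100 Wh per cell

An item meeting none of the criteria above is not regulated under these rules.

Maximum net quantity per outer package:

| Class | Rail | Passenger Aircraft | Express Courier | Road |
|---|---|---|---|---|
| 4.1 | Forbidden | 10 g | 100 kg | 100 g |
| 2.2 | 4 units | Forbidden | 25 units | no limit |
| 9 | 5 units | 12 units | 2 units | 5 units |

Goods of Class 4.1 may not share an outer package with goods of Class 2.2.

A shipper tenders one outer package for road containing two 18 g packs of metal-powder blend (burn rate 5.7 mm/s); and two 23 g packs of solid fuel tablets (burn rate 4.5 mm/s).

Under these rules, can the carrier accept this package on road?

Yes

With burn rate 5.7 mm/s (> 1.8 mm/s), the metal-powder blend falls in Class 4.1.
With burn rate 4.5 mm/s (> 1.8 mm/s), the solid fuel tablets fall in Class 4.1.
Class 4.1 net quantity: (two 18 g packs = 36 g) + (two 23 g packs = 46 g) = 82 g.
82 g ≤ 100 g (road limit, Class 4.1) — within limit.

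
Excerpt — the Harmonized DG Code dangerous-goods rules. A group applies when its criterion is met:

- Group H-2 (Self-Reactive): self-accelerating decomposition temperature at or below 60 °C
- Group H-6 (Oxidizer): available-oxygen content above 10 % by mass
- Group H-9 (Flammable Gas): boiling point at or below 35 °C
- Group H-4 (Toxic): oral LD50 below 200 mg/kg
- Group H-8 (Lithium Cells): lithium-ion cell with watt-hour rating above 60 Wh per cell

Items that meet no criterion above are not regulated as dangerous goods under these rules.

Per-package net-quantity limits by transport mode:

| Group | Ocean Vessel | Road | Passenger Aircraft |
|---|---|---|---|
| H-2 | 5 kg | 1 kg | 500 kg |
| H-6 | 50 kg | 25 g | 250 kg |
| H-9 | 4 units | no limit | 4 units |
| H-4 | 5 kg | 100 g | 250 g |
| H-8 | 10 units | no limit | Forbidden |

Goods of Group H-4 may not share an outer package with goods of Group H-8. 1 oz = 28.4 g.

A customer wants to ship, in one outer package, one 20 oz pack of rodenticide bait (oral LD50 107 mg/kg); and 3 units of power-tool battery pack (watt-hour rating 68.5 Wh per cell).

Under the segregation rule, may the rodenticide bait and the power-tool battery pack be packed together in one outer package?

Rodenticide bait: oral LD50 107 mg/kg < 200 mg/kg → Group H-4 (Toxic).
With watt-hour rating 68.5 Wh per cell (> 60 Wh per cell), the power-tool battery pack falls in Group H-8.
Group H-4 and Group H-8 may not share an outer package.

No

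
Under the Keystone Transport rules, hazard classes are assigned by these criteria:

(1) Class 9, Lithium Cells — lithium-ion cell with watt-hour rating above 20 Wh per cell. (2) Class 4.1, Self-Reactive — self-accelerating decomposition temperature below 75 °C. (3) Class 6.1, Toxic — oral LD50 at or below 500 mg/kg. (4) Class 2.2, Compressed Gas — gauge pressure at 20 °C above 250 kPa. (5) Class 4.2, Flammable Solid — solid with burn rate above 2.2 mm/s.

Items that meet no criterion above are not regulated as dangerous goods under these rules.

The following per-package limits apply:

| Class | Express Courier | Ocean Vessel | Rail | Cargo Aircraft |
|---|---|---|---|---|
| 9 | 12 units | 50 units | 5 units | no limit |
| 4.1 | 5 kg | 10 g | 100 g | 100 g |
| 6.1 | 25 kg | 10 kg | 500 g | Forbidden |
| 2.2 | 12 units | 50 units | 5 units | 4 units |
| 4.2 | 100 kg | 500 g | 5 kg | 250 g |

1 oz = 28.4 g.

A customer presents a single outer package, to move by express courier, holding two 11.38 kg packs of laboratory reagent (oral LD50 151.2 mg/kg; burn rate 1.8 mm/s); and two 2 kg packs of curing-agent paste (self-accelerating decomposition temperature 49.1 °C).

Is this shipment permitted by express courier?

With oral LD50 151.2 mg/kg (≤ 500 mg/kg), the laboratory reagent falls in Class 6.1.
Curing-agent paste: self-accelerating decomposition temperature 49.1 °C < 75 °C → Class 4.1 (Self-Reactive).
Class 4.1 quantity: two 2 kg packs = 4 kg.
4 kg ≤ 5 kg (express courier limit, Class 4.1) — within limit.
Class 6.1 quantity: two 11.38 kg packs = 22.76 kg.
That is within the Class 6.1 express courier limit of 25 kg.
Every hazard class is within its express courier limit and no segregation rule is violated.

Yes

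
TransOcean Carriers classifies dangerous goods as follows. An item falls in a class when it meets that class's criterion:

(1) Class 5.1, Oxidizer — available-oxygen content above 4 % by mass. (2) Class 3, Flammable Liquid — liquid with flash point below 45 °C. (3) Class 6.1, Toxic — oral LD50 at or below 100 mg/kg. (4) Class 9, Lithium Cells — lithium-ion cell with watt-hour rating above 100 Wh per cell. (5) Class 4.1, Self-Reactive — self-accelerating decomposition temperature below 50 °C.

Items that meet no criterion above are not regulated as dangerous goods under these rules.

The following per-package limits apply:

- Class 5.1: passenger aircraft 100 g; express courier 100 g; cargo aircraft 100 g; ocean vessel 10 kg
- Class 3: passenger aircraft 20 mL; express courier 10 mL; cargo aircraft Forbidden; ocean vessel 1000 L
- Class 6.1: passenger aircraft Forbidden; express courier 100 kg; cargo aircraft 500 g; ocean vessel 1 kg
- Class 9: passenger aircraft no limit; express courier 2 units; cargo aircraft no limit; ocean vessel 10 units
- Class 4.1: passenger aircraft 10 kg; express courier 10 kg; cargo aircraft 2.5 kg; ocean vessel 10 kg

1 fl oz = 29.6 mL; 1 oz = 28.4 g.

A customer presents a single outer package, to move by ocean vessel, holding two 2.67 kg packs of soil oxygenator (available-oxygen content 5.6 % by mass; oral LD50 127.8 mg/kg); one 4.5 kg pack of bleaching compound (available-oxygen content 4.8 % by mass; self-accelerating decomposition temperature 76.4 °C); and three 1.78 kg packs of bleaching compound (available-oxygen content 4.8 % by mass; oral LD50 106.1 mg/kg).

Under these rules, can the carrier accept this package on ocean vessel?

No

Available-oxygen content 5.6 % by mass meets the Class 5.1 criterion (Oxidizer), so the soil oxygenator is Class 5.1.
Bleaching compound: available-oxygen content 4.8 % by mass > 4 % by mass → Class 5.1 (Oxidizer).
Available-oxygen content 4.8 % by mass meets the Class 5.1 criterion (Oxidizer), so the bleaching compound is Class 5.1.
Total Class 5.1: (two 2.67 kg packs = 5.34 kg) + 4.5 kg + (three 1.78 kg packs = 5.34 kg) = 15.18 kg.
15.18 kg > 10 kg (ocean vessel limit, Class 5.1) — over the limit.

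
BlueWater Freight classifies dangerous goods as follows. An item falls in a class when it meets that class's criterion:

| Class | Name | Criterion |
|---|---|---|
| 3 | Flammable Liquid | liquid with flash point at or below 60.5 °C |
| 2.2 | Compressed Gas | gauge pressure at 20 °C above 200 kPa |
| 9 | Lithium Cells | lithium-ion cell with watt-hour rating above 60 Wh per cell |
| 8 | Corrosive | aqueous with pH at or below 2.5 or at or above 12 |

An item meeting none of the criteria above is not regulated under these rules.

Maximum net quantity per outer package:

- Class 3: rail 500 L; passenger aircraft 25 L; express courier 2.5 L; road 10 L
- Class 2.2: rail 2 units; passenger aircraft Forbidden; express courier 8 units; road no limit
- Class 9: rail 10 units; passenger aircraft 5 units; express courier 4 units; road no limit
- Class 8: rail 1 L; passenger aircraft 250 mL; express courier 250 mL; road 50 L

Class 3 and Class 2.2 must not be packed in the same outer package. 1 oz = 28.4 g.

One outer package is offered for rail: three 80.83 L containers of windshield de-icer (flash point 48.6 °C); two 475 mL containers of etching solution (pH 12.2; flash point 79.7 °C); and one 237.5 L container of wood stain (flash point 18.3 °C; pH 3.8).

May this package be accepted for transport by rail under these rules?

The windshield de-icer has flash point 48.6 °C, which is ≤ 60.5 °C, so it is Class 3 (Flammable Liquid).
pH 12.2 meets the Class 8 criterion (Corrosive), so the etching solution is Class 8.
With flash point 18.3 °C (≤ 60.5 °C), the wood stain falls in Class 3.
Total Class 3: (three 80.83 L containers = 242.49 L) + 237.5 L = 479.99 L.
479.99 L ≤ 500 L (rail limit, Class 3) — within limit.
Class 8 quantity: two 475 mL containers = 950 mL.
That is within the Class 8 rail limit of 1 L.
The segregation rule (Class 3 with Class 2.2) does not apply to Class 3 with Class 8.
Every hazard class is within its rail limit and no segregation rule is violated.

Yes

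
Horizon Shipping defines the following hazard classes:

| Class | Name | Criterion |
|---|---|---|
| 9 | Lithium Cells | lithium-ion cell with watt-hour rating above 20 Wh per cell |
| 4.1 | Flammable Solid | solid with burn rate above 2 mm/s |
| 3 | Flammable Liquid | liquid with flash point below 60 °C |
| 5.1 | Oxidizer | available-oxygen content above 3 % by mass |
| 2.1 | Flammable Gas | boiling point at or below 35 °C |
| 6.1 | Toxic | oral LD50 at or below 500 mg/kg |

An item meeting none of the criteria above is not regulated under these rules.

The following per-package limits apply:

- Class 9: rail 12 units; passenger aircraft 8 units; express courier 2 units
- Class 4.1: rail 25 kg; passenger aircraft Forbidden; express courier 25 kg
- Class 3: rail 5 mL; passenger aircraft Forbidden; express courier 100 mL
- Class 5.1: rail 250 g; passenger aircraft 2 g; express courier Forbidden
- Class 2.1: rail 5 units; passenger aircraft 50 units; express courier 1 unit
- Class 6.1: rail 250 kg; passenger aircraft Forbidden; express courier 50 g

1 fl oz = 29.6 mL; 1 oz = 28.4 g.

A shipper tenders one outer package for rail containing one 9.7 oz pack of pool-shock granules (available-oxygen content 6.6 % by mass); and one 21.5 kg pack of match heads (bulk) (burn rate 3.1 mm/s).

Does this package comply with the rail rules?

No

The pool-shock granules have available-oxygen content 6.6 % by mass, which is > 3 % by mass, so they are Class 5.1 (Oxidizer).
Burn rate 3.1 mm/s meets the Class 4.1 criterion (Flammable Solid), so the match heads (bulk) are Class 4.1.
Class 5.1 quantity: one 9.7 oz pack = 275.48 g.
275.48 g > 250 g (rail limit, Class 5.1) — over the limit.
Class 4.1 quantity: 21.5 kg.
21.5 kg is within the rail limit of 25 kg for Class 4.1.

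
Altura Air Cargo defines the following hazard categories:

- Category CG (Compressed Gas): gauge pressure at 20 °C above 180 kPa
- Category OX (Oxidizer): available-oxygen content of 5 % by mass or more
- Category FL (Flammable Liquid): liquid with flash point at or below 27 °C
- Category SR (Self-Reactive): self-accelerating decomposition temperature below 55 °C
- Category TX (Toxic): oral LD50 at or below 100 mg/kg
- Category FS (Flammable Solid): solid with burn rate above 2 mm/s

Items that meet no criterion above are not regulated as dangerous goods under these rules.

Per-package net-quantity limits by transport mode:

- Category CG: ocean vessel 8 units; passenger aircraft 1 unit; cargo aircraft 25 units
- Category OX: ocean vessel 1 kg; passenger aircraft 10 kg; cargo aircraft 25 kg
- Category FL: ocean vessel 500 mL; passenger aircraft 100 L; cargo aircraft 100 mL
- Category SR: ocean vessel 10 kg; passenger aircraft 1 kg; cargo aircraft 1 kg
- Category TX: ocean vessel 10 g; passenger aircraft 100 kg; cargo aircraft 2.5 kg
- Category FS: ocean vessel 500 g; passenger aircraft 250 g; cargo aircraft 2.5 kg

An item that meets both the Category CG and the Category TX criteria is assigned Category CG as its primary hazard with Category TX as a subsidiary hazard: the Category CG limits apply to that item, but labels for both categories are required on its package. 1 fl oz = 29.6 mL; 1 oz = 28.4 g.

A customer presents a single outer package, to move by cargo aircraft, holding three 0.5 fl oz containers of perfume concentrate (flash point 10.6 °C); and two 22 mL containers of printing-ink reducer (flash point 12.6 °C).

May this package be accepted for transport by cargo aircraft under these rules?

Flash point 10.6 °C meets the Category FL criterion (Flammable Liquid), so the perfume concentrate is Category FL.
The printing-ink reducer has flash point 12.6 °C, which is ≤ 27 °C, so it is Category FL (Flammable Liquid).
Category FL net quantity: (three 0.5 fl oz containers = 44.4 mL) + (two 22 mL containers = 44 mL) = 88.4 mL.
That is within the Category FL cargo aircraft limit of 100 mL.

Yes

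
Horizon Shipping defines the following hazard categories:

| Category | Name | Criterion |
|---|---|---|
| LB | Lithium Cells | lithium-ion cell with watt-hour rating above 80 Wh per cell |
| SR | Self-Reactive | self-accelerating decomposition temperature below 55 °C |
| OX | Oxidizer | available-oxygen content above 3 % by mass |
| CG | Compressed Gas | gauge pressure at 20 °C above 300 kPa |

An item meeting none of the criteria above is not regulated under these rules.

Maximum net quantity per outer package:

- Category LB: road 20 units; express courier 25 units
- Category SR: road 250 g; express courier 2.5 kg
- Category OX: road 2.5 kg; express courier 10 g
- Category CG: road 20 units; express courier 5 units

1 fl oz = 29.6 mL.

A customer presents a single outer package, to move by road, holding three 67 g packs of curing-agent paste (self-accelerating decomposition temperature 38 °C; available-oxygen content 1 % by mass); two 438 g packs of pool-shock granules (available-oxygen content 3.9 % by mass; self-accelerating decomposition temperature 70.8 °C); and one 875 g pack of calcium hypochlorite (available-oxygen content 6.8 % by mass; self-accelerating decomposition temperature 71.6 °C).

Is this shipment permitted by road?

Yes

Curing-agent paste: self-accelerating decomposition temperature 38 °C < 55 °C → Category SR (Self-Reactive).
The pool-shock granules have available-oxygen content 3.9 % by mass, which is > 3 % by mass, so they are Category OX (Oxidizer).
The calcium hypochlorite has available-oxygen content 6.8 % by mass, which is > 3 % by mass, so it is Category OX (Oxidizer).
Category SR quantity: three 67 g packs = 201 g.
201 g is within the road limit of 250 g for Category SR.
Total Category OX: (two 438 g packs = 876 g) + 875 g = 1.751 kg.
1.751 kg is within the road limit of 2.5 kg for Category OX.
Every hazard category is within its road limit and no segregation rule is violated.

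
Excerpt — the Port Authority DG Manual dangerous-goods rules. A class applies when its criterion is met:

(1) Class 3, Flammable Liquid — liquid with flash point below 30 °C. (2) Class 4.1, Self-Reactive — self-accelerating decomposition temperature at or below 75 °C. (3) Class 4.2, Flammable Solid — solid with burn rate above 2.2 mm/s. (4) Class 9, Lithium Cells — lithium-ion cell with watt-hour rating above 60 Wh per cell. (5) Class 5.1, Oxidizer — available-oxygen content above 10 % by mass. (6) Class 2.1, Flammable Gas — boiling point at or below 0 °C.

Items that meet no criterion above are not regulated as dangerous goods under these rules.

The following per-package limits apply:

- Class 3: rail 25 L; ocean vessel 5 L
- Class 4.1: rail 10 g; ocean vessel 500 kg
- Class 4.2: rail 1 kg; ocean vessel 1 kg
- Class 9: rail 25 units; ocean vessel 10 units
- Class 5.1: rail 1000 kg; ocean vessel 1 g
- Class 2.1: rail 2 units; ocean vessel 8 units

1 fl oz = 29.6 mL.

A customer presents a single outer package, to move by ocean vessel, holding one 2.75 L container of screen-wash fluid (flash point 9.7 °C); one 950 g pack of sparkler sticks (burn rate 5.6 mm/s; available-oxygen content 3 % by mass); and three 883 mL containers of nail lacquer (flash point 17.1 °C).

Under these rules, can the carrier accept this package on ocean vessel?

No

With flash point 9.7 °C (< 30 °C), the screen-wash fluid falls in Class 3.
Burn rate 5.6 mm/s meets the Class 4.2 criterion (Flammable Solid), so the sparkler sticks are Class 4.2.
The nail lacquer has flash point 17.1 °C, which is < 30 °C, so it is Class 3 (Flammable Liquid).
Class 3 net quantity: 2.75 L + (three 883 mL containers = 2.649 L) = 5.399 L.
5.399 L exceeds the ocean vessel limit of 5 L for Class 3.
Class 4.2 quantity: 950 g.
That is within the Class 4.2 ocean vessel limit of 1 kg.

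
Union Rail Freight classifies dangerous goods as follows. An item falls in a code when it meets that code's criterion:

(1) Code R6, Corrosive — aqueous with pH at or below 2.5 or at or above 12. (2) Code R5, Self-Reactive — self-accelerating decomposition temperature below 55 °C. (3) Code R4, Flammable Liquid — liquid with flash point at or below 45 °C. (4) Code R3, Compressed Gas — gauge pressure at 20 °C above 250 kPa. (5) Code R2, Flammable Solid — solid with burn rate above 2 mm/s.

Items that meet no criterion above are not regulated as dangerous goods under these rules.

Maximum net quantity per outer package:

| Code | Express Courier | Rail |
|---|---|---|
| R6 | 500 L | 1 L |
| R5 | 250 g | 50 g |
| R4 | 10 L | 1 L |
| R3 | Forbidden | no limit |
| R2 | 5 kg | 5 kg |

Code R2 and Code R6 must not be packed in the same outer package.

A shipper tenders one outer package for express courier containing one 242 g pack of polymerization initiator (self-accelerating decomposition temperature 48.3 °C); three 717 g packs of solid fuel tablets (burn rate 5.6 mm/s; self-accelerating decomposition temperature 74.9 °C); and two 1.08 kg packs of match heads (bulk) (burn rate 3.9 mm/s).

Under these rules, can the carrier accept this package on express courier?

Self-accelerating decomposition temperature 48.3 °C meets the Code R5 criterion (Self-Reactive), so the polymerization initiator is Code R5.
Burn rate 5.6 mm/s meets the Code R2 criterion (Flammable Solid), so the solid fuel tablets are Code R2.
Match heads (bulk): burn rate 3.9 mm/s > 2 mm/s → Code R2 (Flammable Solid).
Code R2 net quantity: (three 717 g packs = 2.151 kg) + (two 1.08 kg packs = 2.16 kg) = 4.311 kg.
4.311 kg ≤ 5 kg (express courier limit, Code R2) — within limit.
Code R5 quantity: 242 g.
That is within the Code R5 express courier limit of 250 g.
The segregation rule (Code R2 with Code R6) does not apply to Code R2 with Code R5.
Every hazard code is within its express courier limit and no segregation rule is violated.

Yes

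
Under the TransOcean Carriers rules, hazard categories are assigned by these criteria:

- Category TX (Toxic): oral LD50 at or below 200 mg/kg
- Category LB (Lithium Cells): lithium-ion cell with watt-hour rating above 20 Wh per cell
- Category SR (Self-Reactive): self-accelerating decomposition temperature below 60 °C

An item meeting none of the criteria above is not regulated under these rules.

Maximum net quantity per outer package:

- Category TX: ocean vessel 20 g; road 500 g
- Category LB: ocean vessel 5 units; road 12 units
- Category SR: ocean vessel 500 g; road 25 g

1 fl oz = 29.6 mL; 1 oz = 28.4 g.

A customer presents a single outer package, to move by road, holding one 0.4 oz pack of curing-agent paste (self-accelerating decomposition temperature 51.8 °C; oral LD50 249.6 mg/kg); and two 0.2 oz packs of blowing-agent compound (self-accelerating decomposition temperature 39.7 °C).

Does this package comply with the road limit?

The curing-agent paste has self-accelerating decomposition temperature 51.8 °C, which is < 60 °C, so it is Category SR (Self-Reactive).
Blowing-agent compound: self-accelerating decomposition temperature 39.7 °C < 60 °C → Category SR (Self-Reactive).
Category SR net quantity: (one 0.4 oz pack = 11.36 g) + (two 0.2 oz packs = 11.36 g) = 22.72 g.
22.72 g is within the road limit of 25 g for Category SR.

Yes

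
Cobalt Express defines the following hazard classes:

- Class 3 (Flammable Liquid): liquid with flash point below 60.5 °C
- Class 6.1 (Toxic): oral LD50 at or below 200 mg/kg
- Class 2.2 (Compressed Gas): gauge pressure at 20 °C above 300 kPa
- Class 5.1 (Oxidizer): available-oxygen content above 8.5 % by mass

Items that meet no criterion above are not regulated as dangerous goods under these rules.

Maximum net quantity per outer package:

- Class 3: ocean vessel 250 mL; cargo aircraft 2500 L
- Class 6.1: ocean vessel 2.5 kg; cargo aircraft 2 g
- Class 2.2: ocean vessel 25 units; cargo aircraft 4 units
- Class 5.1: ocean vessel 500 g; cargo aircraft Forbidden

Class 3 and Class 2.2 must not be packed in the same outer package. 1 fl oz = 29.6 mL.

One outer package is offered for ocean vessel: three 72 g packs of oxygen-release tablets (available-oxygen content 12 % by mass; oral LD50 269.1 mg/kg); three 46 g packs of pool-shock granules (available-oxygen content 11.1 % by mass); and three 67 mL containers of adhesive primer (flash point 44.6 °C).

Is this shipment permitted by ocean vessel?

Oxygen-release tablets: available-oxygen content 12 % by mass > 8.5 % by mass → Class 5.1 (Oxidizer).
Pool-shock granules: available-oxygen content 11.1 % by mass > 8.5 % by mass → Class 5.1 (Oxidizer).
With flash point 44.6 °C (< 60.5 °C), the adhesive primer falls in Class 3.
Class 5.1 net quantity: (three 72 g packs = 216 g) + (three 46 g packs = 138 g) = 354 g.
That is within the Class 5.1 ocean vessel limit of 500 g.
Class 3 quantity: three 67 mL containers = 201 mL.
201 mL is within the ocean vessel limit of 250 mL for Class 3.
The segregation rule (Class 3 with Class 2.2) does not apply to Class 5.1 with Class 3.
Every hazard class is within its ocean vessel limit and no segregation rule is violated.

Yes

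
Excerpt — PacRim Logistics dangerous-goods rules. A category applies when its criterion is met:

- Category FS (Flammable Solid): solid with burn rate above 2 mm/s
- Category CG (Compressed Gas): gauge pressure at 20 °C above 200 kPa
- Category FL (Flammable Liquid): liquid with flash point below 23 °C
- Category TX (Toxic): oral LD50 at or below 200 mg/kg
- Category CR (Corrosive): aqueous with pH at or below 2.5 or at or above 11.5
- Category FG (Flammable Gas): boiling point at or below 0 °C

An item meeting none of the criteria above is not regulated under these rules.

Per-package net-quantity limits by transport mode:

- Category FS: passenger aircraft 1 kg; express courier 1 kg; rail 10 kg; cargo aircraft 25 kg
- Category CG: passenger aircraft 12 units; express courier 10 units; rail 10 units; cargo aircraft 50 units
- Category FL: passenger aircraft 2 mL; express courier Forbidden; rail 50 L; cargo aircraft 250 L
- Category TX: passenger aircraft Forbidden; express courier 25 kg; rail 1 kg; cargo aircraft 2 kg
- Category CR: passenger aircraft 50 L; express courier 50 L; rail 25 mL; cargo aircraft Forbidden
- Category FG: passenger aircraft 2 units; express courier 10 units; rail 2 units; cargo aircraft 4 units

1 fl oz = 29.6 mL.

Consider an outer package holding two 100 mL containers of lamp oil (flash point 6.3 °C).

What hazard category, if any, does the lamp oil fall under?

Category FL

Lamp oil: flash point 6.3 °C < 23 °C → Category FL (Flammable Liquid).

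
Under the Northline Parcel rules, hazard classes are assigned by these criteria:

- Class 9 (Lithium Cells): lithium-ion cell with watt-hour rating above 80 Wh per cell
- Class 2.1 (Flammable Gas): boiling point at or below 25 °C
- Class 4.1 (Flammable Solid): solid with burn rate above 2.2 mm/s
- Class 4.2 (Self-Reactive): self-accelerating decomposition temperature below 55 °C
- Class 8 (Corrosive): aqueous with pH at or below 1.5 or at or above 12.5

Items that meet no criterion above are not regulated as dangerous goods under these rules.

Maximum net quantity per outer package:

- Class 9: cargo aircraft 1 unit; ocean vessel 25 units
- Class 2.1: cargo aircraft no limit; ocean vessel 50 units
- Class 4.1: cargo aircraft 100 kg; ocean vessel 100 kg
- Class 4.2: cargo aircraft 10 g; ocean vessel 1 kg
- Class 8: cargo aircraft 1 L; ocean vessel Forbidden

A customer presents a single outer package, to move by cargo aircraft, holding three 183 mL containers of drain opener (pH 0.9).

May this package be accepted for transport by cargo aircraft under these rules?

With pH 0.9 (≤ 1.5), the drain opener falls in Class 8.
Class 8 quantity: three 183 mL containers = 549 mL.
549 mL ≤ 1 L (cargo aircraft limit, Class 8) — within limit.

Yes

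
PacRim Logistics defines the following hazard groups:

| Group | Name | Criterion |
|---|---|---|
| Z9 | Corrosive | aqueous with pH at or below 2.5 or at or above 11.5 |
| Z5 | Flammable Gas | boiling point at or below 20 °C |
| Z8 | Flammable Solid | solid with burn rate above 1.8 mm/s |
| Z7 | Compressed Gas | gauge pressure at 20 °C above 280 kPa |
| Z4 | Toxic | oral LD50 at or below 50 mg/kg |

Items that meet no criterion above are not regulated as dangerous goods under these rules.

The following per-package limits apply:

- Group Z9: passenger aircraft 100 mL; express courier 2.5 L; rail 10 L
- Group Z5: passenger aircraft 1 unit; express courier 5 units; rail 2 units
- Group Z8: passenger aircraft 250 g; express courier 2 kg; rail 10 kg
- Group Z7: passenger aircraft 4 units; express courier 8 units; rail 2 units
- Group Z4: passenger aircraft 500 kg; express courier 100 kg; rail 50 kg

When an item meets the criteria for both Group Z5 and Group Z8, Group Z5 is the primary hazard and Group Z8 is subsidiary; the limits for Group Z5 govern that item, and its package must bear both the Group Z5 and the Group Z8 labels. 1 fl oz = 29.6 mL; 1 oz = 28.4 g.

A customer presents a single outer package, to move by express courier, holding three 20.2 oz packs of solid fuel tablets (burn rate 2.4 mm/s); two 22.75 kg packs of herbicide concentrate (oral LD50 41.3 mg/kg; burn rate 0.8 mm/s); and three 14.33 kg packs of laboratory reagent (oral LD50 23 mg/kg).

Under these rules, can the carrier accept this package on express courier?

Yes

Burn rate 2.4 mm/s meets the Group Z8 criterion (Flammable Solid), so the solid fuel tablets are Group Z8.
The herbicide concentrate has oral LD50 41.3 mg/kg, which is ≤ 50 mg/kg, so it is Group Z4 (Toxic).
Laboratory reagent: oral LD50 23 mg/kg ≤ 50 mg/kg → Group Z4 (Toxic).
Total Group Z4: (two 22.75 kg packs = 45.5 kg) + (three 14.33 kg packs = 42.99 kg) = 88.49 kg.
88.49 kg is within the express courier limit of 100 kg for Group Z4.
Group Z8 quantity: three 20.2 oz packs = 1721.04 g.
1721.04 g ≤ 2 kg (express courier limit, Group Z8) — within limit.
Every hazard group is within its express courier limit and no segregation rule is violated.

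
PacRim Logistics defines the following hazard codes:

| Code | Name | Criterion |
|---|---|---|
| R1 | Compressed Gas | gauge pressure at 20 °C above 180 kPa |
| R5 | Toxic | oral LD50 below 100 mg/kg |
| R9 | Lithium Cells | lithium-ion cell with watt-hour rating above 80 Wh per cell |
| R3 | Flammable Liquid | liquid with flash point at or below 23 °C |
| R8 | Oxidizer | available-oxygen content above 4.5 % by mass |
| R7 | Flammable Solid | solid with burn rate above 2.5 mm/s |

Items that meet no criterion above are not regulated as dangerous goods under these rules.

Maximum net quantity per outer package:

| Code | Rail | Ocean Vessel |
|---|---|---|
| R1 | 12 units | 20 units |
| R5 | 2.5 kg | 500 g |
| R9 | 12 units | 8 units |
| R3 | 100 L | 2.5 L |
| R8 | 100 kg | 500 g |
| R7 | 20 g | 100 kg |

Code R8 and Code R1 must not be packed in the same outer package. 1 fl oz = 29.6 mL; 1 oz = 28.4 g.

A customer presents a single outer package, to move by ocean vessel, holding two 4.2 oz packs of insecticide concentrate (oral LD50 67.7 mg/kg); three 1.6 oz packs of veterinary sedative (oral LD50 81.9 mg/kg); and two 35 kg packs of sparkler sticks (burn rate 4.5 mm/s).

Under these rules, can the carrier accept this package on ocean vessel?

Insecticide concentrate: oral LD50 67.7 mg/kg < 100 mg/kg → Code R5 (Toxic).
With oral LD50 81.9 mg/kg (< 100 mg/kg), the veterinary sedative falls in Code R5.
The sparkler sticks have burn rate 4.5 mm/s, which is > 2.5 mm/s, so they are Code R7 (Flammable Solid).
Code R7 quantity: two 35 kg packs = 70 kg.
70 kg is within the ocean vessel limit of 100 kg for Code R7.
Code R5 net quantity: (two 4.2 oz packs = 238.56 g) + (three 1.6 oz packs = 136.32 g) = 374.88 g.
That is within the Code R5 ocean vessel limit of 500 g.
The segregation rule (Code R8 with Code R1) does not apply to Code R7 with Code R5.
Every hazard code is within its ocean vessel limit and no segregation rule is violated.

Yes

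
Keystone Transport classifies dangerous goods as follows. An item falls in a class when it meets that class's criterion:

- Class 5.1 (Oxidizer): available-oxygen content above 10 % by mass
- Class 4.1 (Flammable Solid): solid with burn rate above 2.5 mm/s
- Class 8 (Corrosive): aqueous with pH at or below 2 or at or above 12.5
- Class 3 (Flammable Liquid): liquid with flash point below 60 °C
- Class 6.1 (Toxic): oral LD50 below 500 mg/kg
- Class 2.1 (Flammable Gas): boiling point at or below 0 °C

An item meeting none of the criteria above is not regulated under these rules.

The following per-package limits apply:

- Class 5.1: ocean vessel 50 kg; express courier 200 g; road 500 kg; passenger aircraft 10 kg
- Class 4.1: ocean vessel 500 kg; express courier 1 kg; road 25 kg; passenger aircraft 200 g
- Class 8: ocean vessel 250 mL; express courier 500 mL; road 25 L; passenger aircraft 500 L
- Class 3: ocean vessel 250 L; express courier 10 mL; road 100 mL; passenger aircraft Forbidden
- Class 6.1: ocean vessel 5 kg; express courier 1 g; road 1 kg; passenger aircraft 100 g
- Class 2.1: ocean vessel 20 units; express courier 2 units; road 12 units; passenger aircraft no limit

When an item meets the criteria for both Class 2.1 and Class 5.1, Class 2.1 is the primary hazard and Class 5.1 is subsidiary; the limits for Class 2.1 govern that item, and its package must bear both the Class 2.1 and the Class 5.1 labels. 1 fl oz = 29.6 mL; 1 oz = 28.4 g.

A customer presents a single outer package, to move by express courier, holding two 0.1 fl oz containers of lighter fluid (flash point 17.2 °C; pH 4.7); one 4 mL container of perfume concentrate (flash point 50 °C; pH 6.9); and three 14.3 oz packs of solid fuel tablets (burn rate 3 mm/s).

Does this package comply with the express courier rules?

Flash point 17.2 °C meets the Class 3 criterion (Flammable Liquid), so the lighter fluid is Class 3.
Flash point 50 °C meets the Class 3 criterion (Flammable Liquid), so the perfume concentrate is Class 3.
The solid fuel tablets have burn rate 3 mm/s, which is > 2.5 mm/s, so they are Class 4.1 (Flammable Solid).
Class 4.1 quantity: three 14.3 oz packs = 1218.36 g.
1218.36 g exceeds the express courier limit of 1 kg for Class 4.1.
Class 3 net quantity: (two 0.1 fl oz containers = 5.92 mL) + 4 mL = 9.92 mL.
9.92 mL ≤ 10 mL (express courier limit, Class 3) — within limit.

No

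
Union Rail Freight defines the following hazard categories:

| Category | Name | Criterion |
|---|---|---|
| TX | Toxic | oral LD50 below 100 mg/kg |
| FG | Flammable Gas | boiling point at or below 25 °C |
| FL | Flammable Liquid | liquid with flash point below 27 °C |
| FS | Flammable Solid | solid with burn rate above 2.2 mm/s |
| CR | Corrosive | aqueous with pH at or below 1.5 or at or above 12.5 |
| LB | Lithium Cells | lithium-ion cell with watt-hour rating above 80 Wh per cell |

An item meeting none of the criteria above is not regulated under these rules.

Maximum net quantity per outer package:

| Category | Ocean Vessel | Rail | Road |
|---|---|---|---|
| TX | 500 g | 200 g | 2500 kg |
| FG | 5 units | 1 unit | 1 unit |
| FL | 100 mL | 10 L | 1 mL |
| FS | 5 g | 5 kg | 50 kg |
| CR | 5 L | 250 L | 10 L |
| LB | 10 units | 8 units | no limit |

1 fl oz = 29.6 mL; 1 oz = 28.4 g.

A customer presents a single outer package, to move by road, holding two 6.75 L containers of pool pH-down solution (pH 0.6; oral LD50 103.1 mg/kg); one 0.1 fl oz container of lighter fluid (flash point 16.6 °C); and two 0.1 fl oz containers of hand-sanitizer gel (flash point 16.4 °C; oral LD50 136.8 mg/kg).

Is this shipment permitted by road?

The pool pH-down solution has pH 0.6, which is ≤ 1.5, so it is Category CR (Corrosive).
With flash point 16.6 °C (< 27 °C), the lighter fluid falls in Category FL.
With flash point 16.4 °C (< 27 °C), the hand-sanitizer gel falls in Category FL.
Category FL net quantity: (one 0.1 fl oz container = 2.96 mL) + (two 0.1 fl oz containers = 5.92 mL) = 8.88 mL.
8.88 mL > 1 mL (road limit, Category FL) — over the limit.
Category CR quantity: two 6.75 L containers = 13.5 L.
13.5 L > 10 L (road limit, Category CR) — over the limit.

No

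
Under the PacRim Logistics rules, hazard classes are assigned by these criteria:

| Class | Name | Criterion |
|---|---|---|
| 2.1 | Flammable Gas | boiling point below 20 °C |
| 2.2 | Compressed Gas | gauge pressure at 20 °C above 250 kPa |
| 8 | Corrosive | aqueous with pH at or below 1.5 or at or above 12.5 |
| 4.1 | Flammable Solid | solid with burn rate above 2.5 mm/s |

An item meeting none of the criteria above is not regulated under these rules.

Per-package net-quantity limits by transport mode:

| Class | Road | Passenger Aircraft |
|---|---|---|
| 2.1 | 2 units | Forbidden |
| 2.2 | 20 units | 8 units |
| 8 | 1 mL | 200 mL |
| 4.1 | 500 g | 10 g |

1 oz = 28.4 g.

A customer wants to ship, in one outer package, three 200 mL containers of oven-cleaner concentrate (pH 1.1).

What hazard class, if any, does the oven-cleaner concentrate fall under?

With pH 1.1 (≤ 1.5), the oven-cleaner concentrate falls in Class 8.

Class 8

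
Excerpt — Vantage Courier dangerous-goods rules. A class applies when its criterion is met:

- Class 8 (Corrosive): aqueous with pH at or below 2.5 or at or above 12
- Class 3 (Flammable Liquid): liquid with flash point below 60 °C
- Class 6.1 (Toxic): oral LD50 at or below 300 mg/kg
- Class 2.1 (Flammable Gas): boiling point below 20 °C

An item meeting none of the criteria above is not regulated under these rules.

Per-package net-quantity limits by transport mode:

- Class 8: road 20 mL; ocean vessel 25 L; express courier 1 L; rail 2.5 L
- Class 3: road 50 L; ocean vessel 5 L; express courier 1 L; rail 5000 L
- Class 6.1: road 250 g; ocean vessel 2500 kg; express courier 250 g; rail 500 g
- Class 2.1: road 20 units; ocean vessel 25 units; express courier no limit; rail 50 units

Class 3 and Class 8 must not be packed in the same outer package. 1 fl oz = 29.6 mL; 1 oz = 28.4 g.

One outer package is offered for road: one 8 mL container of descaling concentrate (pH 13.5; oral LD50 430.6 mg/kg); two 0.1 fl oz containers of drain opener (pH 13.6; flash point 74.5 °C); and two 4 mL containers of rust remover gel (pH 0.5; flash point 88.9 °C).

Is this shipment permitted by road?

With pH 13.5 (≥ 12), the descaling concentrate falls in Class 8.
With pH 13.6 (≥ 12), the drain opener falls in Class 8.
pH 0.5 meets the Class 8 criterion (Corrosive), so the rust remover gel is Class 8.
Total Class 8: 8 mL + (two 0.1 fl oz containers = 5.92 mL) + (two 4 mL containers = 8 mL) = 21.92 mL.
21.92 mL exceeds the road limit of 20 mL for Class 8.

No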